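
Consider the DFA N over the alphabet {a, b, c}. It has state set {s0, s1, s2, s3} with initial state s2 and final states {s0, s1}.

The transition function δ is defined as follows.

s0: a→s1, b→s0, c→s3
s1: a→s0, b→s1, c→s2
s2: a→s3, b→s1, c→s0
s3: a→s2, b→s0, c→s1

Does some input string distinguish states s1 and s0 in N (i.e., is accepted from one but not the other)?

All states are reachable from the start state.
Initial partition by acceptance: {s0,s1} | {s2,s3}.
No further refinement is possible. Final partition (2 blocks): {s0,s1} | {s2,s3}.
s1 and s0 lie in the same block of the stable partition, so they are equivalent — no string distinguishes them.

No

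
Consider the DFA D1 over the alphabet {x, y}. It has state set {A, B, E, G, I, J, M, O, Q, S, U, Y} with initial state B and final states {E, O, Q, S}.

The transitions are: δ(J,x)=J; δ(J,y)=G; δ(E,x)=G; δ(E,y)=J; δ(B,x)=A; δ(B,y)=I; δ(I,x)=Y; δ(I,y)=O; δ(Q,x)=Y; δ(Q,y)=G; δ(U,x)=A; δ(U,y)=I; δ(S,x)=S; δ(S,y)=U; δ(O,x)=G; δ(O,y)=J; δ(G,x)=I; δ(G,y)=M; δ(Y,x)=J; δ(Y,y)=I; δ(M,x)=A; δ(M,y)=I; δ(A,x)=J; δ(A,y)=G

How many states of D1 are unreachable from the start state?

4

BFS from B reaches {A, B, G, I, J, M, O, Y}; the 4 state(s) E, Q, S, U are never visited.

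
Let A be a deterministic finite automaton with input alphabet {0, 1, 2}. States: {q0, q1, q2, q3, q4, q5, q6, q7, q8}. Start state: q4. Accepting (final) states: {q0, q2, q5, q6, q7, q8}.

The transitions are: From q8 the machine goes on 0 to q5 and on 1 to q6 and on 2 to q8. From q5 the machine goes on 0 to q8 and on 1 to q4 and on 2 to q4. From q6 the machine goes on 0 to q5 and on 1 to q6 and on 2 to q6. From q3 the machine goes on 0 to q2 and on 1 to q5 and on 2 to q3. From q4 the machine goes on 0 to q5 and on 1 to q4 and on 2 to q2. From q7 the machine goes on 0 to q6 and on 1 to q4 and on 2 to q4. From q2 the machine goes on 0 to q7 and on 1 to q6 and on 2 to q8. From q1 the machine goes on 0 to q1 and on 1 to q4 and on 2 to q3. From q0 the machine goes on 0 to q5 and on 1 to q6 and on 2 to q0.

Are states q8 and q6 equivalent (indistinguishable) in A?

States {q0,q1,q3} cannot be reached from the start state, so discard them.
P0 = {q2,q5,q6,q7,q8} | {q4}.
Refine {q2,q5,q6,q7,q8} on symbol 1: members go to different blocks, giving {q2,q6,q8} and {q5,q7}.
The partition is now stable with 3 blocks: {q2,q6,q8} | {q4} | {q5,q7}.
q8 and q6 lie in the same block of the stable partition, so they are equivalent — no string distinguishes them.

Yes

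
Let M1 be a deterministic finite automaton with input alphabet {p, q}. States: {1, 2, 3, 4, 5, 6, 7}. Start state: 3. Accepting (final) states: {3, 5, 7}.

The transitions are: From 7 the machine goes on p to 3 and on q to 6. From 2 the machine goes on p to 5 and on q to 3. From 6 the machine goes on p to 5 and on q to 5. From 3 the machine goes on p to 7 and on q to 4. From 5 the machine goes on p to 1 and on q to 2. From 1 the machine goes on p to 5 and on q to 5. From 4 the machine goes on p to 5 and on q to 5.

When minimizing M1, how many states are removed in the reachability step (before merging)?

A breadth-first search from the start state visits every state.

0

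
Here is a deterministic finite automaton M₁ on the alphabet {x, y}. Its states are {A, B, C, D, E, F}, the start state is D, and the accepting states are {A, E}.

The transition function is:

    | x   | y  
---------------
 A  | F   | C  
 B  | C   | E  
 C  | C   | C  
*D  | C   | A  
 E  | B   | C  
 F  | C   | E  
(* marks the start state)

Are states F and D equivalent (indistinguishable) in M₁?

Initial partition by acceptance: {A,E} | {B,C,D,F}.
On input y, block {B,C,D,F} splits into {B,D,F} and {C}.
Stable partition: {A,E} | {B,D,F} | {C} — 3 equivalence classes.
F and D lie in the same block of the stable partition, so they are equivalent — no string distinguishes them.

Yes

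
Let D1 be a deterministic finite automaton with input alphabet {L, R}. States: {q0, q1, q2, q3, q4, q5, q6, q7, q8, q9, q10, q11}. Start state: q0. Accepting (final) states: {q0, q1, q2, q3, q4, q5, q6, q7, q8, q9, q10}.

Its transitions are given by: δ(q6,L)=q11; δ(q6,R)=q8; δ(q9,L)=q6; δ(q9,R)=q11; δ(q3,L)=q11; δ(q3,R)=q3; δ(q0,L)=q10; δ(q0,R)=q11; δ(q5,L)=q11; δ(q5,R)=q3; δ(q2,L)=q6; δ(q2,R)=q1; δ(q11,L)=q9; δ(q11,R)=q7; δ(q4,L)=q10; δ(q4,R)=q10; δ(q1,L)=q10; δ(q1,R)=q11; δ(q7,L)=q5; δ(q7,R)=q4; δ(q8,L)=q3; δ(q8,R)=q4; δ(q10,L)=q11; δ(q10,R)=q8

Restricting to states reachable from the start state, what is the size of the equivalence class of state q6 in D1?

States {q1,q2} cannot be reached from the start state, so discard them.
Start with accepting vs non-accepting: {q0,q3,q4,q5,q6,q7,q8,q9,q10} | {q11}.
Split {q0,q3,q4,q5,q6,q7,q8,q9,q10} by δ(·,L) → {q0,q4,q7,q8,q9} and {q3,q5,q6,q10}.
Refine {q0,q4,q7,q8,q9} on symbol R: members go to different blocks, giving {q0,q9} and {q7,q8} and {q4}.
Refine {q3,q5,q6,q10} on symbol R: members go to different blocks, giving {q3,q5} and {q6,q10}.
No further refinement is possible. Final partition (6 blocks): {q0,q9} | {q11} | {q3,q5} | {q7,q8} | {q4} | {q6,q10}.
State q6 belongs to the block {q6,q10}, which has 2 states.

2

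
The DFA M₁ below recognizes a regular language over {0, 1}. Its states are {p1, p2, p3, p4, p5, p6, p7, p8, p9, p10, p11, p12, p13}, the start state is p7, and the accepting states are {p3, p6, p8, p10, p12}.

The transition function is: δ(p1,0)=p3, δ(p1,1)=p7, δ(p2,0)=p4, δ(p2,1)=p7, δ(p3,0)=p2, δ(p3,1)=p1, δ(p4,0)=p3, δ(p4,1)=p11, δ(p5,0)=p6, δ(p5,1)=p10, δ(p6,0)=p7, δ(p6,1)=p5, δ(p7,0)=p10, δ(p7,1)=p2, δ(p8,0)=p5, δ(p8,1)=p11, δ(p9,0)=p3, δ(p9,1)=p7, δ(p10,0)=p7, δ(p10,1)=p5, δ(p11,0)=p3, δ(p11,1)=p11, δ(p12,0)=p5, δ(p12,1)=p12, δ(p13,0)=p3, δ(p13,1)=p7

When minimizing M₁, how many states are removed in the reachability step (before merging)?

4

BFS from p7 reaches {p1, p2, p3, p4, p5, p6, p7, p10, p11}; the 4 state(s) p8, p9, p12, p13 are never visited.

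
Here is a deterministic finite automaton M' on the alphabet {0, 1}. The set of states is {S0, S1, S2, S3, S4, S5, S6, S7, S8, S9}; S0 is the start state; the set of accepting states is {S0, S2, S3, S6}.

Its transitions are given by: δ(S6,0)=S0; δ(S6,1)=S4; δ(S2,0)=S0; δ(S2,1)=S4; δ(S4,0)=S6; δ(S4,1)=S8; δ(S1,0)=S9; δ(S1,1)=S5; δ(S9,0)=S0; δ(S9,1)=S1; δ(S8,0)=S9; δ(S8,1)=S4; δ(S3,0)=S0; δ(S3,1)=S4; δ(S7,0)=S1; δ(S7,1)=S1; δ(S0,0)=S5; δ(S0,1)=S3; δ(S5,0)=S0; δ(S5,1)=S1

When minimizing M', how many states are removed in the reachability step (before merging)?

No path from S0 leads to S2, S7; the other 8 states are all reachable.

2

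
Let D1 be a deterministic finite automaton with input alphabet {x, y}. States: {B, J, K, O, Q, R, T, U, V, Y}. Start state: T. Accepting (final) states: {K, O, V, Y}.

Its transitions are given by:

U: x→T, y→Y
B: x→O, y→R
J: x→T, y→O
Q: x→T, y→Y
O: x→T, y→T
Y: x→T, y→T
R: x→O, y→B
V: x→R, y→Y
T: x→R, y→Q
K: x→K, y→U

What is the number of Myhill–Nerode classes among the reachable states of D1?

4

States {J,K,U,V} cannot be reached from the start state, so discard them.
P0 = {O,Y} | {B,Q,R,T}.
Split {B,Q,R,T} by δ(·,x) → {B,R} and {Q,T}.
On input x, block {Q,T} splits into {Q} and {T}.
The partition is now stable with 4 blocks: {O,Y} | {B,R} | {Q} | {T}.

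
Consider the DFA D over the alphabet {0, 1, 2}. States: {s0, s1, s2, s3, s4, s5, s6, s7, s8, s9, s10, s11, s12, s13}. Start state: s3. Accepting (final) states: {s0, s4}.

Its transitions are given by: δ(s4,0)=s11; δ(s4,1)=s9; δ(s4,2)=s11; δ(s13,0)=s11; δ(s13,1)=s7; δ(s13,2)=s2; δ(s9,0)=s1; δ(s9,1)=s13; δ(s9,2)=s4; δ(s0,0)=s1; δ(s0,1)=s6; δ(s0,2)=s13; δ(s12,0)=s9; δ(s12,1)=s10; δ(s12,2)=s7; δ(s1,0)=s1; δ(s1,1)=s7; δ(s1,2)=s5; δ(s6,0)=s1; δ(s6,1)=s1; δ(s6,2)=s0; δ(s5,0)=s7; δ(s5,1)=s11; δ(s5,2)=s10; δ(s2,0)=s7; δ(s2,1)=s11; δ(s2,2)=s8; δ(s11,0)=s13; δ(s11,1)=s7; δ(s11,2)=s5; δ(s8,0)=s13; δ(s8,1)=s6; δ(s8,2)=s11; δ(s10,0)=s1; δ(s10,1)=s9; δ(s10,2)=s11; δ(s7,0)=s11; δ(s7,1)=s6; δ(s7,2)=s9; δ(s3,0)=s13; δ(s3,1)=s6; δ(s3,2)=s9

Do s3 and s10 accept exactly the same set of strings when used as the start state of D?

States {s12} cannot be reached from the start state, so discard them.
Initial partition by acceptance: {s0,s4} | {s1,s2,s3,s5,s6,s7,s8,s9,s10,s11,s13}.
Split {s1,s2,s3,s5,s6,s7,s8,s9,s10,s11,s13} by δ(·,2) → {s1,s2,s3,s5,s7,s8,s10,s11,s13} and {s6,s9}.
Split {s1,s2,s3,s5,s7,s8,s10,s11,s13} by δ(·,1) → {s1,s2,s5,s11,s13} and {s3,s7,s8,s10}.
Refine {s1,s2,s5,s11,s13} on symbol 0: members go to different blocks, giving {s1,s11,s13} and {s2,s5}.
On input 2, block {s3,s7,s8,s10} splits into {s3,s7} and {s8,s10}.
The partition is now stable with 6 blocks: {s0,s4} | {s1,s11,s13} | {s6,s9} | {s3,s7} | {s2,s5} | {s8,s10}.
s3 and s10 end up in different blocks, so they are distinguishable. For instance, the string '22' is accepted from only s3.

No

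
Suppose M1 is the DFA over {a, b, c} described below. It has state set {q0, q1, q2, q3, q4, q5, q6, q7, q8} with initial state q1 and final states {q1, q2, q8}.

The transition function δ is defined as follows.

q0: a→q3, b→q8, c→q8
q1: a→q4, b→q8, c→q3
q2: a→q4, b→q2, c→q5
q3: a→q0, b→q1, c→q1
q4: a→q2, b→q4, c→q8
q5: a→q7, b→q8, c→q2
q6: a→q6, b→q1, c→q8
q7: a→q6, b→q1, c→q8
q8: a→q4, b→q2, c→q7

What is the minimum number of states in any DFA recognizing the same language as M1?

3

Initial partition by acceptance: {q1,q2,q8} | {q0,q3,q4,q5,q6,q7}.
Split {q0,q3,q4,q5,q6,q7} by δ(·,a) → {q0,q3,q5,q6,q7} and {q4}.
The partition is now stable with 3 blocks: {q1,q2,q8} | {q0,q3,q5,q6,q7} | {q4}.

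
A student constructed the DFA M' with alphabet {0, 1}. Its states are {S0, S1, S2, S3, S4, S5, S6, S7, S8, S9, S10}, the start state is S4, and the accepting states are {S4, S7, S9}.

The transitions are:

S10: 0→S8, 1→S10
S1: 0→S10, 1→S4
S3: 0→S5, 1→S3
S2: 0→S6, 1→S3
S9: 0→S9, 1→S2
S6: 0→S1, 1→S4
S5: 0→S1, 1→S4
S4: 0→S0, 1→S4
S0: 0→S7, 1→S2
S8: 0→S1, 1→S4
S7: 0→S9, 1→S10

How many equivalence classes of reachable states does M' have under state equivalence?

6

All states are reachable from the start state.
Initial partition by acceptance: {S4,S7,S9} | {S0,S1,S2,S3,S5,S6,S8,S10}.
On input 0, block {S4,S7,S9} splits into {S7,S9} and {S4}.
Refine {S0,S1,S2,S3,S5,S6,S8,S10} on symbol 0: members go to different blocks, giving {S1,S2,S3,S5,S6,S8,S10} and {S0}.
On input 1, block {S1,S2,S3,S5,S6,S8,S10} splits into {S1,S5,S6,S8} and {S2,S3,S10}.
On input 0, block {S1,S5,S6,S8} splits into {S5,S6,S8} and {S1}.
The partition is now stable with 6 blocks: {S7,S9} | {S5,S6,S8} | {S4} | {S0} | {S2,S3,S10} | {S1}.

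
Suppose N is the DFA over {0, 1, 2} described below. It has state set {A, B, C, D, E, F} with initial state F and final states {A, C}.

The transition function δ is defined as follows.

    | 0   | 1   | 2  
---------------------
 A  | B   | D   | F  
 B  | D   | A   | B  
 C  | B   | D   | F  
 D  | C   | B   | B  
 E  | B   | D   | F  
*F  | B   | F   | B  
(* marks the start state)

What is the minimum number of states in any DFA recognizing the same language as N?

First remove the unreachable states {E}; 5 states remain.
Start with accepting vs non-accepting: {A,C} | {B,D,F}.
Refine {B,D,F} on symbol 0: members go to different blocks, giving {B,F} and {D}.
Refine {B,F} on symbol 0: members go to different blocks, giving {B} and {F}.
The partition is now stable with 4 blocks: {A,C} | {B} | {D} | {F}.

4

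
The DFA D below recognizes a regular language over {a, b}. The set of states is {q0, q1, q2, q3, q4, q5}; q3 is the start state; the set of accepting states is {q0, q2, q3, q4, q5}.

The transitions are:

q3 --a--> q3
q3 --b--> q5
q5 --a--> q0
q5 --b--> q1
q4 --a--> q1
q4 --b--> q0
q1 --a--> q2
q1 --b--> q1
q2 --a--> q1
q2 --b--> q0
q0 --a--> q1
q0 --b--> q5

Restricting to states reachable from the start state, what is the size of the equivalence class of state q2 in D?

First remove the unreachable states {q4}; 5 states remain.
Start with accepting vs non-accepting: {q0,q2,q3,q5} | {q1}.
On input a, block {q0,q2,q3,q5} splits into {q0,q2} and {q3,q5}.
Refine {q0,q2} on symbol b: members go to different blocks, giving {q0} and {q2}.
On input a, block {q3,q5} splits into {q3} and {q5}.
No further refinement is possible. Final partition (5 blocks): {q0} | {q1} | {q3} | {q2} | {q5}.
The equivalence class containing q2 is {q2}, of size 1.

1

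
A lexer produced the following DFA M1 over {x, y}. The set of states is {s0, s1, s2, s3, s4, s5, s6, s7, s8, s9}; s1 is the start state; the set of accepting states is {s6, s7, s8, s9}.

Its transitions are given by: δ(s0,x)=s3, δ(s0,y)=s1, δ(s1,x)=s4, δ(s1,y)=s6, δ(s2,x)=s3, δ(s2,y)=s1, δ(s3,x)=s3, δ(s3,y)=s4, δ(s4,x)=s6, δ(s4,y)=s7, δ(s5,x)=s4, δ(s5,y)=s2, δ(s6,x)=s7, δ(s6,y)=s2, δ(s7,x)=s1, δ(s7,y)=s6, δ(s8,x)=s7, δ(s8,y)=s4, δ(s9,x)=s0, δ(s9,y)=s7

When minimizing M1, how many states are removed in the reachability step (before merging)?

No path from s1 leads to s0, s5, s8, s9; the other 6 states are all reachable.

4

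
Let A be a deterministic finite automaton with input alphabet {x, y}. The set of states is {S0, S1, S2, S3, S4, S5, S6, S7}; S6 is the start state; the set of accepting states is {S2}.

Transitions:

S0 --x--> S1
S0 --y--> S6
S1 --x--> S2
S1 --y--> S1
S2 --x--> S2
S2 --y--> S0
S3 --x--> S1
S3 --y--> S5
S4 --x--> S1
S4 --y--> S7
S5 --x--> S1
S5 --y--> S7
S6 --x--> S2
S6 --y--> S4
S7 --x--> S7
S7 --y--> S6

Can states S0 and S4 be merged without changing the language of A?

States {S3,S5} cannot be reached from the start state, so discard them.
P0 = {S2} | {S0,S1,S4,S6,S7}.
On input x, block {S0,S1,S4,S6,S7} splits into {S0,S4,S7} and {S1,S6}.
Split {S0,S4,S7} by δ(·,x) → {S0,S4} and {S7}.
On input y, block {S0,S4} splits into {S0} and {S4}.
Split {S1,S6} by δ(·,y) → {S1} and {S6}.
The partition is now stable with 6 blocks: {S2} | {S0} | {S1} | {S7} | {S4} | {S6}.
S0 and S4 end up in different blocks, so they are distinguishable. For instance, the string 'yx' is accepted from only S0.

No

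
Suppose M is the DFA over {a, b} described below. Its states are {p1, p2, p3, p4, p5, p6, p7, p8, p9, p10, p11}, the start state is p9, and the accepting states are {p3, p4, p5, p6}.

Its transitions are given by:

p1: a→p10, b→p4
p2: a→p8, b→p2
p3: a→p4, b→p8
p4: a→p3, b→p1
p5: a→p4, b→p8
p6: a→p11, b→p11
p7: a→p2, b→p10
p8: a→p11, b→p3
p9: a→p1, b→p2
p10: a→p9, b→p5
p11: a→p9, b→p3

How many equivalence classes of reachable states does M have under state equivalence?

First remove the unreachable states {p6,p7}; 9 states remain.
P0 = {p3,p4,p5} | {p1,p2,p8,p9,p10,p11}.
Refine {p1,p2,p8,p9,p10,p11} on symbol b: members go to different blocks, giving {p1,p8,p10,p11} and {p2,p9}.
Refine {p1,p8,p10,p11} on symbol a: members go to different blocks, giving {p1,p8} and {p10,p11}.
Stable partition: {p3,p4,p5} | {p1,p8} | {p2,p9} | {p10,p11} — 4 equivalence classes.

4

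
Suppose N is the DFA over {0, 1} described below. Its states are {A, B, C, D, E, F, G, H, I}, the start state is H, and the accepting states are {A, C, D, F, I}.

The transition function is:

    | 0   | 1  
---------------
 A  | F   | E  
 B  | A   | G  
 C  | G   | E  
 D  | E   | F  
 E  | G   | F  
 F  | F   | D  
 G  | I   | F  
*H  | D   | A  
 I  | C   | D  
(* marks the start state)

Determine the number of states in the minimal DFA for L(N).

States {B} cannot be reached from the start state, so discard them.
Initial partition by acceptance: {A,C,D,F,I} | {E,G,H}.
On input 0, block {A,C,D,F,I} splits into {A,F,I} and {C,D}.
Refine {A,F,I} on symbol 0: members go to different blocks, giving {A,F} and {I}.
Refine {A,F} on symbol 1: members go to different blocks, giving {A} and {F}.
Refine {E,G,H} on symbol 0: members go to different blocks, giving {E} and {G} and {H}.
Refine {C,D} on symbol 0: members go to different blocks, giving {C} and {D}.
The partition is now stable with 8 blocks: {A} | {E} | {C} | {I} | {F} | {G} | {H} | {D}.

8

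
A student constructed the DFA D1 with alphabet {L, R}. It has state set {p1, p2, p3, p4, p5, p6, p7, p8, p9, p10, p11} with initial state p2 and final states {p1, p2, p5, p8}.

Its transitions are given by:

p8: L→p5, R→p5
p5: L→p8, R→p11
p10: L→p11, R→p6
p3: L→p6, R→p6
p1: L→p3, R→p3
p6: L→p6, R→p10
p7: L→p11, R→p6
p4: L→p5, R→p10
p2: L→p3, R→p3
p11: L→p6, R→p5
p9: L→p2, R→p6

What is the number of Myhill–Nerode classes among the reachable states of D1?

Reachable states from the start: {p2,p3,p5,p6,p8,p10,p11}. Unreachable: {p1,p4,p7,p9} — drop them.
Start with accepting vs non-accepting: {p2,p5,p8} | {p3,p6,p10,p11}.
Split {p2,p5,p8} by δ(·,L) → {p5,p8} and {p2}.
Split {p5,p8} by δ(·,R) → {p5} and {p8}.
On input R, block {p3,p6,p10,p11} splits into {p3,p6,p10} and {p11}.
Split {p3,p6,p10} by δ(·,L) → {p3,p6} and {p10}.
Refine {p3,p6} on symbol R: members go to different blocks, giving {p3} and {p6}.
Stable partition: {p5} | {p3} | {p2} | {p8} | {p11} | {p10} | {p6} — 7 equivalence classes.

7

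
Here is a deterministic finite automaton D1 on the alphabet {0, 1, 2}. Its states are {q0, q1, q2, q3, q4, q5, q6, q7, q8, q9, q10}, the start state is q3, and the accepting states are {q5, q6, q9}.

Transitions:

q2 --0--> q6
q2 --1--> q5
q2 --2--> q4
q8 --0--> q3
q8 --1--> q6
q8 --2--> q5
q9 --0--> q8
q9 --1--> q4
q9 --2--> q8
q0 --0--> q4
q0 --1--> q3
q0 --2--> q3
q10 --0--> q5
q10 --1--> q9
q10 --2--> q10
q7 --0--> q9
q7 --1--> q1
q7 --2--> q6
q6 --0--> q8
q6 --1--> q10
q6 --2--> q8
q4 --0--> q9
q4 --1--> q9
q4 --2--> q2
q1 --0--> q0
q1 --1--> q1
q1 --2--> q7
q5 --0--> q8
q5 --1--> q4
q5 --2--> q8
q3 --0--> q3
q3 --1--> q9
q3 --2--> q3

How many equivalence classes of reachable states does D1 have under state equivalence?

Reachable states from the start: {q2,q3,q4,q5,q6,q8,q9,q10}. Unreachable: {q0,q1,q7} — drop them.
P0 = {q5,q6,q9} | {q2,q3,q4,q8,q10}.
Split {q2,q3,q4,q8,q10} by δ(·,0) → {q2,q4,q10} and {q3,q8}.
Refine {q3,q8} on symbol 2: members go to different blocks, giving {q3} and {q8}.
No further refinement is possible. Final partition (4 blocks): {q5,q6,q9} | {q2,q4,q10} | {q3} | {q8}.

4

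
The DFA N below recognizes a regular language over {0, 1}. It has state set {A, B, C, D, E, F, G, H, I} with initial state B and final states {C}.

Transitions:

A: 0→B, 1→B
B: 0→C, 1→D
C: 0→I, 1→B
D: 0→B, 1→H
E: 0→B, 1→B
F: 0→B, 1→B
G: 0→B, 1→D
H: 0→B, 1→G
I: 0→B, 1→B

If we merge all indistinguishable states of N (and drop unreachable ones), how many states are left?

States {A,E,F} cannot be reached from the start state, so discard them.
Initial partition by acceptance: {C} | {B,D,G,H,I}.
Refine {B,D,G,H,I} on symbol 0: members go to different blocks, giving {D,G,H,I} and {B}.
Refine {D,G,H,I} on symbol 1: members go to different blocks, giving {D,G,H} and {I}.
The partition is now stable with 4 blocks: {C} | {D,G,H} | {B} | {I}.

4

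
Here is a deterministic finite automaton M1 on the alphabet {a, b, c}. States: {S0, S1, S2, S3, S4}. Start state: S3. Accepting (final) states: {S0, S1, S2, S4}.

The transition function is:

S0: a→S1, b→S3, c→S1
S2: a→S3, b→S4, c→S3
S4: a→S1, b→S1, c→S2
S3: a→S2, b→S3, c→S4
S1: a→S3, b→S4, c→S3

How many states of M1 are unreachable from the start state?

1

BFS from S3 reaches {S1, S2, S3, S4}; the 1 state(s) S0 are never visited.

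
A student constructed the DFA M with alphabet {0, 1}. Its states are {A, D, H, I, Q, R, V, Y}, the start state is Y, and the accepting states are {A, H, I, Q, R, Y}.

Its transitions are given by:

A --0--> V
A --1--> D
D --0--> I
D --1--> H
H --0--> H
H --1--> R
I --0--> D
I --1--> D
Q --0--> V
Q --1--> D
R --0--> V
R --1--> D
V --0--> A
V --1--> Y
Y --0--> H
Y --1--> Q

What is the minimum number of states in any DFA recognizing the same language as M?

3

Initial partition by acceptance: {A,H,I,Q,R,Y} | {D,V}.
Refine {A,H,I,Q,R,Y} on symbol 0: members go to different blocks, giving {A,I,Q,R} and {H,Y}.
The partition is now stable with 3 blocks: {A,I,Q,R} | {D,V} | {H,Y}.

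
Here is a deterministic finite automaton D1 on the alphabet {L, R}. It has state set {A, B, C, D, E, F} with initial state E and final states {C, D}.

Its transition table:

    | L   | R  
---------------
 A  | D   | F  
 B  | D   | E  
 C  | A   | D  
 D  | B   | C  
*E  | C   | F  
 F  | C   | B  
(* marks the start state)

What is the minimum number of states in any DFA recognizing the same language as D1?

2

Initial partition by acceptance: {C,D} | {A,B,E,F}.
Stable partition: {C,D} | {A,B,E,F} — 2 equivalence classes.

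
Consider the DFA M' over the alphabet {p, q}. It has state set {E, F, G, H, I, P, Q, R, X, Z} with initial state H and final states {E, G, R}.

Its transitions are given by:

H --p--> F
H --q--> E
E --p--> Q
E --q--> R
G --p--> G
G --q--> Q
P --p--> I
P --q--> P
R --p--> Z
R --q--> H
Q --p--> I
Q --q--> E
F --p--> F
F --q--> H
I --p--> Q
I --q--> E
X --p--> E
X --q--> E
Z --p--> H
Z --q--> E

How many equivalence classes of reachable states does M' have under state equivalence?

States {G,P,X} cannot be reached from the start state, so discard them.
Initial partition by acceptance: {E,R} | {F,H,I,Q,Z}.
Refine {E,R} on symbol q: members go to different blocks, giving {E} and {R}.
Split {F,H,I,Q,Z} by δ(·,q) → {H,I,Q,Z} and {F}.
Refine {H,I,Q,Z} on symbol p: members go to different blocks, giving {I,Q,Z} and {H}.
On input p, block {I,Q,Z} splits into {I,Q} and {Z}.
Stable partition: {E} | {I,Q} | {R} | {F} | {H} | {Z} — 6 equivalence classes.

6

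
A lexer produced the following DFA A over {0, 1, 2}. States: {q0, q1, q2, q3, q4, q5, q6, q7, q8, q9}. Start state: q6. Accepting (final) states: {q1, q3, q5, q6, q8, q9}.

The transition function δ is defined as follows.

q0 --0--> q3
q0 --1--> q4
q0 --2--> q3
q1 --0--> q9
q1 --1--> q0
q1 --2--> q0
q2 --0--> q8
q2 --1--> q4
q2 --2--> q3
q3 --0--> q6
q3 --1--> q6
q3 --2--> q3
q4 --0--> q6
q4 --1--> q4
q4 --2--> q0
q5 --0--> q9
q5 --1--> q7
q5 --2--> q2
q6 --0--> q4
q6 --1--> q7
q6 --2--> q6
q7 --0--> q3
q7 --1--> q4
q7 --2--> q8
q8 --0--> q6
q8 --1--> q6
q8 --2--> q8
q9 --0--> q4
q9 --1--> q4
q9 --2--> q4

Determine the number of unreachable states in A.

BFS from q6 reaches {q0, q3, q4, q6, q7, q8}; the 4 state(s) q1, q2, q5, q9 are never visited.

4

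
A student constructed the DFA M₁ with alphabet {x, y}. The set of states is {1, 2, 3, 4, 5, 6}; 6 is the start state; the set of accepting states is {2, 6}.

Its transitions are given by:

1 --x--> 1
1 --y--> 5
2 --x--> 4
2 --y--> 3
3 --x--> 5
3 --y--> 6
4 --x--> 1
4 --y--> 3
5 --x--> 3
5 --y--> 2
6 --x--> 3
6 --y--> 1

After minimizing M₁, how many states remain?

Every state is reachable, so we keep all 6.
Start with accepting vs non-accepting: {2,6} | {1,3,4,5}.
Refine {1,3,4,5} on symbol y: members go to different blocks, giving {1,4} and {3,5}.
Refine {2,6} on symbol x: members go to different blocks, giving {2} and {6}.
On input y, block {3,5} splits into {3} and {5}.
Refine {1,4} on symbol y: members go to different blocks, giving {1} and {4}.
Stable partition: {2} | {1} | {3} | {6} | {5} | {4} — 6 equivalence classes.

6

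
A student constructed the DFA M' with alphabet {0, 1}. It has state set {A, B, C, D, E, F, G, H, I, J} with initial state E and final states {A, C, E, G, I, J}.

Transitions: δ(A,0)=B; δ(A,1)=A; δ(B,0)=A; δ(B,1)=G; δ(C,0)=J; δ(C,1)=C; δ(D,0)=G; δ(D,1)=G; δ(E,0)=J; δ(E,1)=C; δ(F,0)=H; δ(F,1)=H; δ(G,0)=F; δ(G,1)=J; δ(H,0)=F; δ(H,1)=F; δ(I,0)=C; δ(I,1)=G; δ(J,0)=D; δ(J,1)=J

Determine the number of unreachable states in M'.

Starting at E and following transitions, the reachable set is {C, D, E, F, G, H, J}. That leaves A, B, I unreachable — 3 in total.

3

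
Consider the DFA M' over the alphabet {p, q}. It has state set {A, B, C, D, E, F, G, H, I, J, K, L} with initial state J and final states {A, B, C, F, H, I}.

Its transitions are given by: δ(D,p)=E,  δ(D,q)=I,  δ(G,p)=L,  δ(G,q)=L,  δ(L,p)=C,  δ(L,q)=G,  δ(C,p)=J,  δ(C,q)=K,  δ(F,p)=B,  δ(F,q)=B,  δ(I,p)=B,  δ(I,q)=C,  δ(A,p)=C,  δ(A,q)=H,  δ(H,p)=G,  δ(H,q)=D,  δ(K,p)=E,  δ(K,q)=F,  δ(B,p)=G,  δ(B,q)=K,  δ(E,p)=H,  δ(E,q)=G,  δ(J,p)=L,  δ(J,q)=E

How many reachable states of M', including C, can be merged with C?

Reachable states from the start: {B,C,D,E,F,G,H,I,J,K,L}. Unreachable: {A} — drop them.
Initial partition by acceptance: {B,C,F,H,I} | {D,E,G,J,K,L}.
Split {B,C,F,H,I} by δ(·,p) → {B,C,H} and {F,I}.
On input p, block {D,E,G,J,K,L} splits into {D,G,J,K} and {E,L}.
Refine {D,G,J,K} on symbol q: members go to different blocks, giving {D,K} and {G,J}.
No further refinement is possible. Final partition (5 blocks): {B,C,H} | {D,K} | {F,I} | {E,L} | {G,J}.
State C belongs to the block {B,C,H}, which has 3 states.

3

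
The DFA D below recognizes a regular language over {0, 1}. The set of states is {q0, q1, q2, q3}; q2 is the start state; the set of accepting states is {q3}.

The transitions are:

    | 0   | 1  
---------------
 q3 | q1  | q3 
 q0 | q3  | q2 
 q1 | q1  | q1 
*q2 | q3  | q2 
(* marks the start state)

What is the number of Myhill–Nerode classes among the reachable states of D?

3

First remove the unreachable states {q0}; 3 states remain.
Start with accepting vs non-accepting: {q3} | {q1,q2}.
Split {q1,q2} by δ(·,0) → {q1} and {q2}.
No further refinement is possible. Final partition (3 blocks): {q3} | {q1} | {q2}.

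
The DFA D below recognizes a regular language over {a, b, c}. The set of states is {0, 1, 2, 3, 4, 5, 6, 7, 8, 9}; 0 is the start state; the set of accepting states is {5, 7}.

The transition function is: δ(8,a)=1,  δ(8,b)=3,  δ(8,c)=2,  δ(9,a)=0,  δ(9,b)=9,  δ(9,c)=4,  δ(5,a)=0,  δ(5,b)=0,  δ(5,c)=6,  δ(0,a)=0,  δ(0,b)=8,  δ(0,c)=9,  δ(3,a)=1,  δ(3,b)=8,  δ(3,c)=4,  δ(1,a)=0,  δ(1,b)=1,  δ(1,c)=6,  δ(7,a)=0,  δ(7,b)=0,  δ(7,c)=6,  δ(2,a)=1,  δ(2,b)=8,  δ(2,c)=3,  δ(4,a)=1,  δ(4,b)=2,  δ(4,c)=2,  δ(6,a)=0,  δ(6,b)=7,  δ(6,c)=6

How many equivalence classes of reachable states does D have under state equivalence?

6

States {5} cannot be reached from the start state, so discard them.
Initial partition by acceptance: {7} | {0,1,2,3,4,6,8,9}.
Split {0,1,2,3,4,6,8,9} by δ(·,b) → {0,1,2,3,4,8,9} and {6}.
Split {0,1,2,3,4,8,9} by δ(·,c) → {0,2,3,4,8,9} and {1}.
Split {0,2,3,4,8,9} by δ(·,a) → {2,3,4,8} and {0,9}.
On input b, block {0,9} splits into {0} and {9}.
No further refinement is possible. Final partition (6 blocks): {7} | {2,3,4,8} | {6} | {1} | {0} | {9}.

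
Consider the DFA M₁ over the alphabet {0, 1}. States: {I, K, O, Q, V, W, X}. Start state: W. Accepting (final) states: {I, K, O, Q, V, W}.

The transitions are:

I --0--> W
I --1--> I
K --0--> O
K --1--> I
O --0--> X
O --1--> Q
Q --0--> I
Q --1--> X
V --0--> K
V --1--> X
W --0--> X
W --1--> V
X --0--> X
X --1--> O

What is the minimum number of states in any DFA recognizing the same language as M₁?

Every state is reachable, so we keep all 7.
Start with accepting vs non-accepting: {I,K,O,Q,V,W} | {X}.
Split {I,K,O,Q,V,W} by δ(·,0) → {I,K,Q,V} and {O,W}.
Split {I,K,Q,V} by δ(·,0) → {Q,V} and {I,K}.
The partition is now stable with 4 blocks: {Q,V} | {X} | {O,W} | {I,K}.

4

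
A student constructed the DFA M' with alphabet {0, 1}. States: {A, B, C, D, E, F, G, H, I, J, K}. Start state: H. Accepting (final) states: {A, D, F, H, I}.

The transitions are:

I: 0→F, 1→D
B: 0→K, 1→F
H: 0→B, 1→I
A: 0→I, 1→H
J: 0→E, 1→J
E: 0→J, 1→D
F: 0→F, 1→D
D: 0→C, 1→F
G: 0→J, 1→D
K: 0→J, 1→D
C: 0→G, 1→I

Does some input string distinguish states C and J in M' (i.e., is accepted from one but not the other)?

Reachable states from the start: {B,C,D,E,F,G,H,I,J,K}. Unreachable: {A} — drop them.
Start with accepting vs non-accepting: {D,F,H,I} | {B,C,E,G,J,K}.
On input 0, block {D,F,H,I} splits into {D,H} and {F,I}.
Refine {B,C,E,G,J,K} on symbol 1: members go to different blocks, giving {E,G,K} and {B,C} and {J}.
No further refinement is possible. Final partition (5 blocks): {D,H} | {E,G,K} | {F,I} | {B,C} | {J}.
C and J end up in different blocks, so they are distinguishable. For instance, the string '1' is accepted from only C.

Yes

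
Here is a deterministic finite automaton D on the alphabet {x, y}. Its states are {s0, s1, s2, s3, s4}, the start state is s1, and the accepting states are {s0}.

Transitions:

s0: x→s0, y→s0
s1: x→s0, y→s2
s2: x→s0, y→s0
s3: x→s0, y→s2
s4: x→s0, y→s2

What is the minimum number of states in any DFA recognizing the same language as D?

Reachable states from the start: {s0,s1,s2}. Unreachable: {s3,s4} — drop them.
Initial partition by acceptance: {s0} | {s1,s2}.
On input y, block {s1,s2} splits into {s1} and {s2}.
No further refinement is possible. Final partition (3 blocks): {s0} | {s1} | {s2}.

3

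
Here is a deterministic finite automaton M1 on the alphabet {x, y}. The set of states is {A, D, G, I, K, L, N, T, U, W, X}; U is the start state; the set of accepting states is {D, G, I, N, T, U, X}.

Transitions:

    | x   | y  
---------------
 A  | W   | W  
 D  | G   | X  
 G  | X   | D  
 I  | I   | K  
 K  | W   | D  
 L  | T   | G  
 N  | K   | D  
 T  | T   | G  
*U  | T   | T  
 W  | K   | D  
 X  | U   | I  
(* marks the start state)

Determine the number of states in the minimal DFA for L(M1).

7

States {A,L,N} cannot be reached from the start state, so discard them.
Start with accepting vs non-accepting: {D,G,I,T,U,X} | {K,W}.
Split {D,G,I,T,U,X} by δ(·,y) → {D,G,T,U,X} and {I}.
On input y, block {D,G,T,U,X} splits into {D,G,T,U} and {X}.
Split {D,G,T,U} by δ(·,x) → {D,T,U} and {G}.
Refine {D,T,U} on symbol x: members go to different blocks, giving {T,U} and {D}.
Refine {T,U} on symbol y: members go to different blocks, giving {T} and {U}.
The partition is now stable with 7 blocks: {T} | {K,W} | {I} | {X} | {G} | {D} | {U}.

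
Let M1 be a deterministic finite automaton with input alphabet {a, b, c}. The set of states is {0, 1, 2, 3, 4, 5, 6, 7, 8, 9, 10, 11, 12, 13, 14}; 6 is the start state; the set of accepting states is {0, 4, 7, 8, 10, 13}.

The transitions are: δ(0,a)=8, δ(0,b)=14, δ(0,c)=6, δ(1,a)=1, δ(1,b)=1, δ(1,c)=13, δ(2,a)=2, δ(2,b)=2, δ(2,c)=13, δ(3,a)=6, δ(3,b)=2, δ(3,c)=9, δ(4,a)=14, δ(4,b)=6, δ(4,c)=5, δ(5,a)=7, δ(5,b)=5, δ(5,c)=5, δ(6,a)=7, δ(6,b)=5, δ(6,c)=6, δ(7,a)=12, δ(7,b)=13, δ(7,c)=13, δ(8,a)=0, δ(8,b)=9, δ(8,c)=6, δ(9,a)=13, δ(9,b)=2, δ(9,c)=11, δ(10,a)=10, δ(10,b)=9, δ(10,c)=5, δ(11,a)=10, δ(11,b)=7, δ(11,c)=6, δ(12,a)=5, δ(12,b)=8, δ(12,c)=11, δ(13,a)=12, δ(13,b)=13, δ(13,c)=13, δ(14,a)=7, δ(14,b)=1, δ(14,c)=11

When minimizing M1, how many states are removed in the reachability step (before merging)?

No path from 6 leads to 3, 4; the other 13 states are all reachable.

2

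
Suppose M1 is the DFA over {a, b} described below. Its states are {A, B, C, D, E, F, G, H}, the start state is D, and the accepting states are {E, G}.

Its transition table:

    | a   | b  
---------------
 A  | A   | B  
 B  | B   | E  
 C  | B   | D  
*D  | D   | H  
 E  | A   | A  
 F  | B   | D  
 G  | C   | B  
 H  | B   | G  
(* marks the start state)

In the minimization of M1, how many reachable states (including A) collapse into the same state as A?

First remove the unreachable states {F}; 7 states remain.
Start with accepting vs non-accepting: {E,G} | {A,B,C,D,H}.
On input b, block {A,B,C,D,H} splits into {A,C,D} and {B,H}.
On input b, block {E,G} splits into {E} and {G}.
Refine {A,C,D} on symbol a: members go to different blocks, giving {A,D} and {C}.
On input b, block {B,H} splits into {B} and {H}.
Split {A,D} by δ(·,b) → {A} and {D}.
The partition is now stable with 7 blocks: {E} | {A} | {B} | {G} | {C} | {H} | {D}.
The equivalence class containing A is {A}, of size 1.

1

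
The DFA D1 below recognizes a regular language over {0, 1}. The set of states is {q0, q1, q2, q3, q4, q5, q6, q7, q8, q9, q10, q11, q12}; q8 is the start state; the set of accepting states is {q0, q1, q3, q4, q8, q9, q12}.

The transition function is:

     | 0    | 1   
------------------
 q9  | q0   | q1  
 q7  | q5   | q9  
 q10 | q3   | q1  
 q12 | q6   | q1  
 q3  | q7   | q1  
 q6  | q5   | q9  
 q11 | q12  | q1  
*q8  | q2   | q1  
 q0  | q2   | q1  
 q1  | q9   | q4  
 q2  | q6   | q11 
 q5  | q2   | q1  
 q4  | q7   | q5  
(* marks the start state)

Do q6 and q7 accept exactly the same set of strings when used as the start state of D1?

Reachable states from the start: {q0,q1,q2,q4,q5,q6,q7,q8,q9,q11,q12}. Unreachable: {q3,q10} — drop them.
P0 = {q0,q1,q4,q8,q9,q12} | {q2,q5,q6,q7,q11}.
Split {q0,q1,q4,q8,q9,q12} by δ(·,0) → {q0,q4,q8,q12} and {q1,q9}.
Refine {q0,q4,q8,q12} on symbol 1: members go to different blocks, giving {q0,q8,q12} and {q4}.
Split {q2,q5,q6,q7,q11} by δ(·,0) → {q2,q5,q6,q7} and {q11}.
Split {q2,q5,q6,q7} by δ(·,1) → {q5,q6,q7} and {q2}.
Refine {q0,q8,q12} on symbol 0: members go to different blocks, giving {q0,q8} and {q12}.
Split {q5,q6,q7} by δ(·,0) → {q6,q7} and {q5}.
Refine {q1,q9} on symbol 0: members go to different blocks, giving {q1} and {q9}.
The partition is now stable with 9 blocks: {q0,q8} | {q6,q7} | {q1} | {q4} | {q11} | {q2} | {q12} | {q5} | {q9}.
q6 and q7 lie in the same block of the stable partition, so they are equivalent — no string distinguishes them.

Yes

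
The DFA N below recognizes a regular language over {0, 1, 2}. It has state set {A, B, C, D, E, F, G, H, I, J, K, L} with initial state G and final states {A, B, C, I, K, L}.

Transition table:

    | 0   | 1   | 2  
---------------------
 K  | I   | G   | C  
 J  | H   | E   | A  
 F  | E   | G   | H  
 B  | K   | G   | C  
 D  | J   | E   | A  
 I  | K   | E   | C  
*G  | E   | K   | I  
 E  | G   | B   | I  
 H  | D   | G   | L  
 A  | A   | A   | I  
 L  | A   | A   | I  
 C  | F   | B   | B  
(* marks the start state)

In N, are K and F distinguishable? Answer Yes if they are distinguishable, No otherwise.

P0 = {A,B,C,I,K,L} | {D,E,F,G,H,J}.
On input 0, block {A,B,C,I,K,L} splits into {A,B,I,K,L} and {C}.
On input 1, block {A,B,I,K,L} splits into {B,I,K} and {A,L}.
Refine {D,E,F,G,H,J} on symbol 1: members go to different blocks, giving {D,F,H,J} and {E,G}.
Split {D,F,H,J} by δ(·,0) → {D,H,J} and {F}.
No further refinement is possible. Final partition (6 blocks): {B,I,K} | {D,H,J} | {C} | {A,L} | {E,G} | {F}.
K and F end up in different blocks, so they are distinguishable. For instance, the string 'ε' is accepted from only K.

Yes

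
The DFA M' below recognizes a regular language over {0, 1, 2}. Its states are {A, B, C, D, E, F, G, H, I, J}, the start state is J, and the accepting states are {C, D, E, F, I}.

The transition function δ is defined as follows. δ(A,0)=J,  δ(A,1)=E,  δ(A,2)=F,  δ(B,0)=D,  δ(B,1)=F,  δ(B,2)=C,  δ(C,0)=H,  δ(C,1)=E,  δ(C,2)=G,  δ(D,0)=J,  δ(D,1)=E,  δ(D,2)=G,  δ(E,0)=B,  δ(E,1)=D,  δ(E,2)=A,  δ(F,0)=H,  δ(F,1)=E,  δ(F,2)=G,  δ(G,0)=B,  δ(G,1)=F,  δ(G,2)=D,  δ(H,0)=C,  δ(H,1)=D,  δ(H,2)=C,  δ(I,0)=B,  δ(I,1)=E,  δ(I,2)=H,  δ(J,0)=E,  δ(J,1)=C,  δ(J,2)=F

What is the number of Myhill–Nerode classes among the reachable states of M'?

First remove the unreachable states {I}; 9 states remain.
Initial partition by acceptance: {C,D,E,F} | {A,B,G,H,J}.
Split {A,B,G,H,J} by δ(·,0) → {B,H,J} and {A,G}.
The partition is now stable with 3 blocks: {C,D,E,F} | {B,H,J} | {A,G}.

3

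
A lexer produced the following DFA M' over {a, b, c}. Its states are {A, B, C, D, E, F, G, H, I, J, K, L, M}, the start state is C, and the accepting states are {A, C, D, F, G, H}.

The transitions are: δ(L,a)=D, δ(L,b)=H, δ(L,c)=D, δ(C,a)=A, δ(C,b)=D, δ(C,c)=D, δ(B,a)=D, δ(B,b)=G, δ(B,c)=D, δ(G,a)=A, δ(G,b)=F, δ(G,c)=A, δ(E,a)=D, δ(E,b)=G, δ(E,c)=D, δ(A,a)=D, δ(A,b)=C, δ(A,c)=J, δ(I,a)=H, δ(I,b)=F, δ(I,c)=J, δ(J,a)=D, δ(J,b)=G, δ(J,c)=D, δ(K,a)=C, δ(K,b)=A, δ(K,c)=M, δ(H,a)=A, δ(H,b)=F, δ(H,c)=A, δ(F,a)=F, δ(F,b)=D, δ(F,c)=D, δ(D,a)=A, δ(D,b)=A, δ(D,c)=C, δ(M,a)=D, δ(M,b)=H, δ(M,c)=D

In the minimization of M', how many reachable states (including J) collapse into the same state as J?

Reachable states from the start: {A,C,D,F,G,J}. Unreachable: {B,E,H,I,K,L,M} — drop them.
Start with accepting vs non-accepting: {A,C,D,F,G} | {J}.
Split {A,C,D,F,G} by δ(·,c) → {C,D,F,G} and {A}.
Split {C,D,F,G} by δ(·,a) → {C,D,G} and {F}.
Split {C,D,G} by δ(·,b) → {C} and {D} and {G}.
No further refinement is possible. Final partition (6 blocks): {C} | {J} | {A} | {F} | {D} | {G}.
The equivalence class containing J is {J}, of size 1.

1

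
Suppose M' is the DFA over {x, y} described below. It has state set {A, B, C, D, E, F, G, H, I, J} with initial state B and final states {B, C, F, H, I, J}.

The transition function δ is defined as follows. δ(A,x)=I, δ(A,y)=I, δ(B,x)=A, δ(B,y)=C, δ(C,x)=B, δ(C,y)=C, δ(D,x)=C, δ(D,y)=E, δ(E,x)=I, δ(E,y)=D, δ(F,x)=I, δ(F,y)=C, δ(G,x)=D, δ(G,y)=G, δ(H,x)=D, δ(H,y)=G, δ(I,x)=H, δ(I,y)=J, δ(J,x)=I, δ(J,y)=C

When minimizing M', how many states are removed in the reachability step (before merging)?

1

Starting at B and following transitions, the reachable set is {A, B, C, D, E, G, H, I, J}. That leaves F unreachable — 1 in total.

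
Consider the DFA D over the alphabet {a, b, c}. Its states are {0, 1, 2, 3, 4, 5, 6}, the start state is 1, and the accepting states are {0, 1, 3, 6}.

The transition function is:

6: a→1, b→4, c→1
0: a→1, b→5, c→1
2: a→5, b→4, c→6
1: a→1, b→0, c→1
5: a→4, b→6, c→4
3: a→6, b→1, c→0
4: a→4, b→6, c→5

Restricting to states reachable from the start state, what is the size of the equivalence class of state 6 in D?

2

States {2,3} cannot be reached from the start state, so discard them.
Start with accepting vs non-accepting: {0,1,6} | {4,5}.
Split {0,1,6} by δ(·,b) → {0,6} and {1}.
Stable partition: {0,6} | {4,5} | {1} — 3 equivalence classes.
State 6 belongs to the block {0,6}, which has 2 states.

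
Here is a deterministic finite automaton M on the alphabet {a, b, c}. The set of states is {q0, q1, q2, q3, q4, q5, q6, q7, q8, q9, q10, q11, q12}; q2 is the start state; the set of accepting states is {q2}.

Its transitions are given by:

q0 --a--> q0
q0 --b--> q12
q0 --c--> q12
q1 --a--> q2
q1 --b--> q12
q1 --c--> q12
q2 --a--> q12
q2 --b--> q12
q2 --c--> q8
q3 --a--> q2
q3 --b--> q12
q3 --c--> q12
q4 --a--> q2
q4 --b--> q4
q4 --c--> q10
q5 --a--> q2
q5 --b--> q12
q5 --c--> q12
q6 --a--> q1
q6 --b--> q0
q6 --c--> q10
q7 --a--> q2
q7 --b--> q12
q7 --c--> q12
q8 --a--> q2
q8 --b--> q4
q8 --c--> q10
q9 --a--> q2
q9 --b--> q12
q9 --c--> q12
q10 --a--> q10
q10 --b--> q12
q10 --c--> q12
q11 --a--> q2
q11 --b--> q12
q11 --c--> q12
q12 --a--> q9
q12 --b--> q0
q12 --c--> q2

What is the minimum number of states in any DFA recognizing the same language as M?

5

First remove the unreachable states {q1,q3,q5,q6,q7,q11}; 7 states remain.
Start with accepting vs non-accepting: {q2} | {q0,q4,q8,q9,q10,q12}.
Refine {q0,q4,q8,q9,q10,q12} on symbol a: members go to different blocks, giving {q0,q10,q12} and {q4,q8,q9}.
On input a, block {q0,q10,q12} splits into {q0,q10} and {q12}.
Refine {q4,q8,q9} on symbol b: members go to different blocks, giving {q4,q8} and {q9}.
The partition is now stable with 5 blocks: {q2} | {q0,q10} | {q4,q8} | {q12} | {q9}.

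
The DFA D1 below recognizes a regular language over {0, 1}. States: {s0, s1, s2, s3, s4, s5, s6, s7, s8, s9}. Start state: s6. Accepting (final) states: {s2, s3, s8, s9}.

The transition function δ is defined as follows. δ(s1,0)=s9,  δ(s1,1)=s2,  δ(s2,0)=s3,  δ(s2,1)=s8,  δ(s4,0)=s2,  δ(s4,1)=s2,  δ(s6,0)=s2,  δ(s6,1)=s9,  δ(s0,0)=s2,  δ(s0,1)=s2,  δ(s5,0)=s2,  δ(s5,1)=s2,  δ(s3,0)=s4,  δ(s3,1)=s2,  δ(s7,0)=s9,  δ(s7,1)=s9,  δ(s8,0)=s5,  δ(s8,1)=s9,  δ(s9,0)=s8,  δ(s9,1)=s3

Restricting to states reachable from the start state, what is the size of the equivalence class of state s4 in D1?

3

States {s0,s1,s7} cannot be reached from the start state, so discard them.
P0 = {s2,s3,s8,s9} | {s4,s5,s6}.
On input 0, block {s2,s3,s8,s9} splits into {s2,s9} and {s3,s8}.
No further refinement is possible. Final partition (3 blocks): {s2,s9} | {s4,s5,s6} | {s3,s8}.
State s4 belongs to the block {s4,s5,s6}, which has 3 states.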